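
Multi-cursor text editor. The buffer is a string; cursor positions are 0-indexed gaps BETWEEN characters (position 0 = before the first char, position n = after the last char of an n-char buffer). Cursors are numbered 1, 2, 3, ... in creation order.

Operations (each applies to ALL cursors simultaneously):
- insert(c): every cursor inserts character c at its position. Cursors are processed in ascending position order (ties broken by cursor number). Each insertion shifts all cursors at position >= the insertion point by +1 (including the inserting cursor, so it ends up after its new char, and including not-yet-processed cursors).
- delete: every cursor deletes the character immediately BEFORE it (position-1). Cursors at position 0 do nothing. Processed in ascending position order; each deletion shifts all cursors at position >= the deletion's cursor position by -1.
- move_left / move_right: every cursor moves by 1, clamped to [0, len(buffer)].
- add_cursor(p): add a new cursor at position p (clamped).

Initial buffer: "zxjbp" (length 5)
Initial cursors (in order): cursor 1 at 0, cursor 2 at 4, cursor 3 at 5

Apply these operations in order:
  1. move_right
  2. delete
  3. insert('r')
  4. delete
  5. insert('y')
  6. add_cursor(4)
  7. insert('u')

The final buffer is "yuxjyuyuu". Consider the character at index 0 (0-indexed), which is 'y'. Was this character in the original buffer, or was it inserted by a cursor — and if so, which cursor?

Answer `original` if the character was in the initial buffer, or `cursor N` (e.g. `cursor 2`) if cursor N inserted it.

After op 1 (move_right): buffer="zxjbp" (len 5), cursors c1@1 c2@5 c3@5, authorship .....
After op 2 (delete): buffer="xj" (len 2), cursors c1@0 c2@2 c3@2, authorship ..
After op 3 (insert('r')): buffer="rxjrr" (len 5), cursors c1@1 c2@5 c3@5, authorship 1..23
After op 4 (delete): buffer="xj" (len 2), cursors c1@0 c2@2 c3@2, authorship ..
After op 5 (insert('y')): buffer="yxjyy" (len 5), cursors c1@1 c2@5 c3@5, authorship 1..23
After op 6 (add_cursor(4)): buffer="yxjyy" (len 5), cursors c1@1 c4@4 c2@5 c3@5, authorship 1..23
After op 7 (insert('u')): buffer="yuxjyuyuu" (len 9), cursors c1@2 c4@6 c2@9 c3@9, authorship 11..24323
Authorship (.=original, N=cursor N): 1 1 . . 2 4 3 2 3
Index 0: author = 1

Answer: cursor 1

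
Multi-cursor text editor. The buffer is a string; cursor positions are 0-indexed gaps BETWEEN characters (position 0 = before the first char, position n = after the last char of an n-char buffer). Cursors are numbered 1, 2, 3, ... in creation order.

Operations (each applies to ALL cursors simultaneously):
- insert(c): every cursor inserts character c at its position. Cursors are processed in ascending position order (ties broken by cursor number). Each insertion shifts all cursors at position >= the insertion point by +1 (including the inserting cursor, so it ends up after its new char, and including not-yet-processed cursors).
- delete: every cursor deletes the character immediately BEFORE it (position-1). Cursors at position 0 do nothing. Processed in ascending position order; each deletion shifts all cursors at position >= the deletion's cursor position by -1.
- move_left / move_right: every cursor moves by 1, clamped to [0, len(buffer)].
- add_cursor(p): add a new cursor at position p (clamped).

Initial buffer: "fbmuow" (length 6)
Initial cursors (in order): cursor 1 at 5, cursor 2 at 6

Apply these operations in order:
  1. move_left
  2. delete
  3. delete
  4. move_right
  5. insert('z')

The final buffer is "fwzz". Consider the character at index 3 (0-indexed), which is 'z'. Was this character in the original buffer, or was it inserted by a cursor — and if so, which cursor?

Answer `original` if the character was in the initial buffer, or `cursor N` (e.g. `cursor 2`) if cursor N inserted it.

Answer: cursor 2

Derivation:
After op 1 (move_left): buffer="fbmuow" (len 6), cursors c1@4 c2@5, authorship ......
After op 2 (delete): buffer="fbmw" (len 4), cursors c1@3 c2@3, authorship ....
After op 3 (delete): buffer="fw" (len 2), cursors c1@1 c2@1, authorship ..
After op 4 (move_right): buffer="fw" (len 2), cursors c1@2 c2@2, authorship ..
After op 5 (insert('z')): buffer="fwzz" (len 4), cursors c1@4 c2@4, authorship ..12
Authorship (.=original, N=cursor N): . . 1 2
Index 3: author = 2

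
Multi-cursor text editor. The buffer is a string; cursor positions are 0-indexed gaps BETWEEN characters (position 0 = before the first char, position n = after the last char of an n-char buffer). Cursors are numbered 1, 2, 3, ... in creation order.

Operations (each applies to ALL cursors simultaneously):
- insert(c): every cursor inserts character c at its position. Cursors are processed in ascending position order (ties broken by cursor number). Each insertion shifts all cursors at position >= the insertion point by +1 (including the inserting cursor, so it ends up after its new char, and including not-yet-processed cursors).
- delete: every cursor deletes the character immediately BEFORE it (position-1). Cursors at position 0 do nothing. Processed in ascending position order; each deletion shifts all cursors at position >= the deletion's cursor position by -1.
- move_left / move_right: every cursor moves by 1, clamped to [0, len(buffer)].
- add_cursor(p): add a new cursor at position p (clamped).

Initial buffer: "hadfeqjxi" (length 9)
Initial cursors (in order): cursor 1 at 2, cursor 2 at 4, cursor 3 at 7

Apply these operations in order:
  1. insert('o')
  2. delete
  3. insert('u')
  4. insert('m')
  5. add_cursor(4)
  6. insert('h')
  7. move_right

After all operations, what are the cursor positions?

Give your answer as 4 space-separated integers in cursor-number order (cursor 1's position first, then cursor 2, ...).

After op 1 (insert('o')): buffer="haodfoeqjoxi" (len 12), cursors c1@3 c2@6 c3@10, authorship ..1..2...3..
After op 2 (delete): buffer="hadfeqjxi" (len 9), cursors c1@2 c2@4 c3@7, authorship .........
After op 3 (insert('u')): buffer="haudfueqjuxi" (len 12), cursors c1@3 c2@6 c3@10, authorship ..1..2...3..
After op 4 (insert('m')): buffer="haumdfumeqjumxi" (len 15), cursors c1@4 c2@8 c3@13, authorship ..11..22...33..
After op 5 (add_cursor(4)): buffer="haumdfumeqjumxi" (len 15), cursors c1@4 c4@4 c2@8 c3@13, authorship ..11..22...33..
After op 6 (insert('h')): buffer="haumhhdfumheqjumhxi" (len 19), cursors c1@6 c4@6 c2@11 c3@17, authorship ..1114..222...333..
After op 7 (move_right): buffer="haumhhdfumheqjumhxi" (len 19), cursors c1@7 c4@7 c2@12 c3@18, authorship ..1114..222...333..

Answer: 7 12 18 7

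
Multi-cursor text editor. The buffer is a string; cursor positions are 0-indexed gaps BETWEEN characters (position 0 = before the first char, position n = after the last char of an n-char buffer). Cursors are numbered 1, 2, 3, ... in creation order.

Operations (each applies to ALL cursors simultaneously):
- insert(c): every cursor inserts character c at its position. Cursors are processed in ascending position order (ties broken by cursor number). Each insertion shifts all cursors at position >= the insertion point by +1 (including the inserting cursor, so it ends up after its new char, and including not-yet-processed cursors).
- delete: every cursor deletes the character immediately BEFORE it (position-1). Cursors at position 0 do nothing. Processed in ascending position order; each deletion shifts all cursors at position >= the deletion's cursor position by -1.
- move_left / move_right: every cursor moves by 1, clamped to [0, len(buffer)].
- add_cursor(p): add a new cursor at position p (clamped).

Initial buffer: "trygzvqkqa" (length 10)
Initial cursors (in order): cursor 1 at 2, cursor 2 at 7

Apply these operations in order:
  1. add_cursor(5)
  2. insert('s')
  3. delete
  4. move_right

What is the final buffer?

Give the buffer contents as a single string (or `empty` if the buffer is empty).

After op 1 (add_cursor(5)): buffer="trygzvqkqa" (len 10), cursors c1@2 c3@5 c2@7, authorship ..........
After op 2 (insert('s')): buffer="trsygzsvqskqa" (len 13), cursors c1@3 c3@7 c2@10, authorship ..1...3..2...
After op 3 (delete): buffer="trygzvqkqa" (len 10), cursors c1@2 c3@5 c2@7, authorship ..........
After op 4 (move_right): buffer="trygzvqkqa" (len 10), cursors c1@3 c3@6 c2@8, authorship ..........

Answer: trygzvqkqa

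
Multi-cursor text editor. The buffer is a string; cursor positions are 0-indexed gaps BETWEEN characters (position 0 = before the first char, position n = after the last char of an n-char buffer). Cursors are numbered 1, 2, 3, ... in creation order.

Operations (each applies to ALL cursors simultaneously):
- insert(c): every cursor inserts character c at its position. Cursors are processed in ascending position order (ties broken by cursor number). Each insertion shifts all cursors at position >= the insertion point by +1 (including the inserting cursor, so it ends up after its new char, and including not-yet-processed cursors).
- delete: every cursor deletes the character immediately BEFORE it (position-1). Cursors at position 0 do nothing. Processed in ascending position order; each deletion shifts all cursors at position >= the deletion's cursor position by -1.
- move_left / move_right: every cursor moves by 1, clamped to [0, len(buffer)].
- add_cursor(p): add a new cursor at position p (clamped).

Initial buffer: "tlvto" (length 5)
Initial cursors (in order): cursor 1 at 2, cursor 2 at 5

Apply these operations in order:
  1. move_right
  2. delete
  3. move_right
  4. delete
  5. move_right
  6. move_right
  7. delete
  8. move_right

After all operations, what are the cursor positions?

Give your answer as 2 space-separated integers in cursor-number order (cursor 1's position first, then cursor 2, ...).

After op 1 (move_right): buffer="tlvto" (len 5), cursors c1@3 c2@5, authorship .....
After op 2 (delete): buffer="tlt" (len 3), cursors c1@2 c2@3, authorship ...
After op 3 (move_right): buffer="tlt" (len 3), cursors c1@3 c2@3, authorship ...
After op 4 (delete): buffer="t" (len 1), cursors c1@1 c2@1, authorship .
After op 5 (move_right): buffer="t" (len 1), cursors c1@1 c2@1, authorship .
After op 6 (move_right): buffer="t" (len 1), cursors c1@1 c2@1, authorship .
After op 7 (delete): buffer="" (len 0), cursors c1@0 c2@0, authorship 
After op 8 (move_right): buffer="" (len 0), cursors c1@0 c2@0, authorship 

Answer: 0 0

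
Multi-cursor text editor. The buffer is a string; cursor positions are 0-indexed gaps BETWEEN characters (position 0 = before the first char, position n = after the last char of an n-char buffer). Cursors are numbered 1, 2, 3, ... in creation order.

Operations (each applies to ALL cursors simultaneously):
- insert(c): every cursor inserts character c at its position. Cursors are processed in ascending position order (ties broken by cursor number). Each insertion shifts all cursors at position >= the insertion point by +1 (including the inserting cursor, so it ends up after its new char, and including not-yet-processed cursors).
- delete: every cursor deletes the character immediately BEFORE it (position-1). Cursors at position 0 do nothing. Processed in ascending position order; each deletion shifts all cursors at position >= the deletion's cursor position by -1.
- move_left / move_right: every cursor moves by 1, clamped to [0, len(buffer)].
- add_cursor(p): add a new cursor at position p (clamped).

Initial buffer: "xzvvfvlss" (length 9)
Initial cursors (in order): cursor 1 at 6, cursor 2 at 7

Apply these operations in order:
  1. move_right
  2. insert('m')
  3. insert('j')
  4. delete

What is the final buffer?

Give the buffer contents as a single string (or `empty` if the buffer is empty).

After op 1 (move_right): buffer="xzvvfvlss" (len 9), cursors c1@7 c2@8, authorship .........
After op 2 (insert('m')): buffer="xzvvfvlmsms" (len 11), cursors c1@8 c2@10, authorship .......1.2.
After op 3 (insert('j')): buffer="xzvvfvlmjsmjs" (len 13), cursors c1@9 c2@12, authorship .......11.22.
After op 4 (delete): buffer="xzvvfvlmsms" (len 11), cursors c1@8 c2@10, authorship .......1.2.

Answer: xzvvfvlmsms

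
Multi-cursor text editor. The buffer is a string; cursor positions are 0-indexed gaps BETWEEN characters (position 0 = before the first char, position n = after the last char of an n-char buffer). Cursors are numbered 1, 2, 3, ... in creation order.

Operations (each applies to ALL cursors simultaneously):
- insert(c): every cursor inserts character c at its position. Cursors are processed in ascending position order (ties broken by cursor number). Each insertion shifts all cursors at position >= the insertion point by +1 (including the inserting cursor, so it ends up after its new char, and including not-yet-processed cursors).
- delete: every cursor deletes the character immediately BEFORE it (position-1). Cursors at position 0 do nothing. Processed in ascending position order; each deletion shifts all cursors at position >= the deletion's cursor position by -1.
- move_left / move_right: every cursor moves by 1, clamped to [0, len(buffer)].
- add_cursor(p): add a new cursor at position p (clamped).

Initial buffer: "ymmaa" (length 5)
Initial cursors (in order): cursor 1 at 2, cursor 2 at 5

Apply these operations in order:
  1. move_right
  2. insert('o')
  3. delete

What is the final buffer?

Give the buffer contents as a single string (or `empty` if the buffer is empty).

After op 1 (move_right): buffer="ymmaa" (len 5), cursors c1@3 c2@5, authorship .....
After op 2 (insert('o')): buffer="ymmoaao" (len 7), cursors c1@4 c2@7, authorship ...1..2
After op 3 (delete): buffer="ymmaa" (len 5), cursors c1@3 c2@5, authorship .....

Answer: ymmaa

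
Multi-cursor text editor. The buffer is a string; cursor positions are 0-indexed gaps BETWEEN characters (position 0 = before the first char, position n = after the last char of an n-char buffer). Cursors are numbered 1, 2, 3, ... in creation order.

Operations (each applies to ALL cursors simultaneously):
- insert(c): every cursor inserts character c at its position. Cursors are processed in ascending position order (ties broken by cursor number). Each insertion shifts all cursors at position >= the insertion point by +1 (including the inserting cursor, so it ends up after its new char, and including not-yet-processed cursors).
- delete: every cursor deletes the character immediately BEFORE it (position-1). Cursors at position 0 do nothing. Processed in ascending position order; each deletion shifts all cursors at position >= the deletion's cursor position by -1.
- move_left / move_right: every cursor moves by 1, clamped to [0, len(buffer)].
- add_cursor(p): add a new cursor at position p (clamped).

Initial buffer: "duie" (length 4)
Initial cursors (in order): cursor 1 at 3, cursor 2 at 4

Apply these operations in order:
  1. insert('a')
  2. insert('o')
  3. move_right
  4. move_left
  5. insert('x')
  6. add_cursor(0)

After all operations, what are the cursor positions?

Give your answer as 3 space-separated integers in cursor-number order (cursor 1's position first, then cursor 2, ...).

After op 1 (insert('a')): buffer="duiaea" (len 6), cursors c1@4 c2@6, authorship ...1.2
After op 2 (insert('o')): buffer="duiaoeao" (len 8), cursors c1@5 c2@8, authorship ...11.22
After op 3 (move_right): buffer="duiaoeao" (len 8), cursors c1@6 c2@8, authorship ...11.22
After op 4 (move_left): buffer="duiaoeao" (len 8), cursors c1@5 c2@7, authorship ...11.22
After op 5 (insert('x')): buffer="duiaoxeaxo" (len 10), cursors c1@6 c2@9, authorship ...111.222
After op 6 (add_cursor(0)): buffer="duiaoxeaxo" (len 10), cursors c3@0 c1@6 c2@9, authorship ...111.222

Answer: 6 9 0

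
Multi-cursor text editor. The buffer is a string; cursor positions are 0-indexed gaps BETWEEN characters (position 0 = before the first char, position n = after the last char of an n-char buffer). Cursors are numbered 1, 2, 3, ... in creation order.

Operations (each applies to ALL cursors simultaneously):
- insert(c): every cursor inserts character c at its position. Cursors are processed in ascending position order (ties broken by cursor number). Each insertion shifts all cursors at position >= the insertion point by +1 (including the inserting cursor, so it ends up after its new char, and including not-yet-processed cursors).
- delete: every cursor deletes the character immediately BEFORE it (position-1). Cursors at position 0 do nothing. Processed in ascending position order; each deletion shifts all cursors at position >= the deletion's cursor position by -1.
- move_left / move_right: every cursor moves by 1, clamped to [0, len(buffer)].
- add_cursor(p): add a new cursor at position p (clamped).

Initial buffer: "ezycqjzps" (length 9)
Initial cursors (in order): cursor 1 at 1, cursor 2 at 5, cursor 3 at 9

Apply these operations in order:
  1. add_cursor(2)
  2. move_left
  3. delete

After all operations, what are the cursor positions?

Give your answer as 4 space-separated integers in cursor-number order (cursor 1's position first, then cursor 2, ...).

After op 1 (add_cursor(2)): buffer="ezycqjzps" (len 9), cursors c1@1 c4@2 c2@5 c3@9, authorship .........
After op 2 (move_left): buffer="ezycqjzps" (len 9), cursors c1@0 c4@1 c2@4 c3@8, authorship .........
After op 3 (delete): buffer="zyqjzs" (len 6), cursors c1@0 c4@0 c2@2 c3@5, authorship ......

Answer: 0 2 5 0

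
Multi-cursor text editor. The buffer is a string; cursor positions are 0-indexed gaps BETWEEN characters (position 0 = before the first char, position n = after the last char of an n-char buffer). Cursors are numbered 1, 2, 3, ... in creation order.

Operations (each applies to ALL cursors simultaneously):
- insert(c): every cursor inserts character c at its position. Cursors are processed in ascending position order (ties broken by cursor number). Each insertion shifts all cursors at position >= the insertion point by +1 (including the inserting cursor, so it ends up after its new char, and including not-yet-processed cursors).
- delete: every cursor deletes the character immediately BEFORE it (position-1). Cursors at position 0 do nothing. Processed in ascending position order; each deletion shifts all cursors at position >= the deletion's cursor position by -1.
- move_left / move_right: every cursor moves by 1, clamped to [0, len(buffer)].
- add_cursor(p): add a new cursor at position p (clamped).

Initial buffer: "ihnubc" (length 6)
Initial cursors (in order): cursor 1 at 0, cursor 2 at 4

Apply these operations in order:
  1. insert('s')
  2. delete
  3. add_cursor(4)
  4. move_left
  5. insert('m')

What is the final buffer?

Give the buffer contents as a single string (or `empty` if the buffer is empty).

Answer: mihnmmubc

Derivation:
After op 1 (insert('s')): buffer="sihnusbc" (len 8), cursors c1@1 c2@6, authorship 1....2..
After op 2 (delete): buffer="ihnubc" (len 6), cursors c1@0 c2@4, authorship ......
After op 3 (add_cursor(4)): buffer="ihnubc" (len 6), cursors c1@0 c2@4 c3@4, authorship ......
After op 4 (move_left): buffer="ihnubc" (len 6), cursors c1@0 c2@3 c3@3, authorship ......
After op 5 (insert('m')): buffer="mihnmmubc" (len 9), cursors c1@1 c2@6 c3@6, authorship 1...23...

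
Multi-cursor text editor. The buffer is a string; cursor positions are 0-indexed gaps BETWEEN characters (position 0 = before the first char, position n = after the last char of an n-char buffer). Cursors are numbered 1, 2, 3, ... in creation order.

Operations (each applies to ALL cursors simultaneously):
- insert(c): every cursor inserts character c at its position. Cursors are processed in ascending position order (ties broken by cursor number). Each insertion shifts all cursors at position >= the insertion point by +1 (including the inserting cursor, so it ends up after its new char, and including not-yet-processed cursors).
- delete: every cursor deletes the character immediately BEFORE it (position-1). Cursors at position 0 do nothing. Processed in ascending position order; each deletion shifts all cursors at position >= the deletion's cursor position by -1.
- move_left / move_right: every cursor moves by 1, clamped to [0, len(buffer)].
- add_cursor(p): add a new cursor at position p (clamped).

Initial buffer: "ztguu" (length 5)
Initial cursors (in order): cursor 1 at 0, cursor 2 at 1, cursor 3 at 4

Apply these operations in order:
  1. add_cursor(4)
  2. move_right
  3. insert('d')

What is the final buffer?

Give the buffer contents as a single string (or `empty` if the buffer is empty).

After op 1 (add_cursor(4)): buffer="ztguu" (len 5), cursors c1@0 c2@1 c3@4 c4@4, authorship .....
After op 2 (move_right): buffer="ztguu" (len 5), cursors c1@1 c2@2 c3@5 c4@5, authorship .....
After op 3 (insert('d')): buffer="zdtdguudd" (len 9), cursors c1@2 c2@4 c3@9 c4@9, authorship .1.2...34

Answer: zdtdguudd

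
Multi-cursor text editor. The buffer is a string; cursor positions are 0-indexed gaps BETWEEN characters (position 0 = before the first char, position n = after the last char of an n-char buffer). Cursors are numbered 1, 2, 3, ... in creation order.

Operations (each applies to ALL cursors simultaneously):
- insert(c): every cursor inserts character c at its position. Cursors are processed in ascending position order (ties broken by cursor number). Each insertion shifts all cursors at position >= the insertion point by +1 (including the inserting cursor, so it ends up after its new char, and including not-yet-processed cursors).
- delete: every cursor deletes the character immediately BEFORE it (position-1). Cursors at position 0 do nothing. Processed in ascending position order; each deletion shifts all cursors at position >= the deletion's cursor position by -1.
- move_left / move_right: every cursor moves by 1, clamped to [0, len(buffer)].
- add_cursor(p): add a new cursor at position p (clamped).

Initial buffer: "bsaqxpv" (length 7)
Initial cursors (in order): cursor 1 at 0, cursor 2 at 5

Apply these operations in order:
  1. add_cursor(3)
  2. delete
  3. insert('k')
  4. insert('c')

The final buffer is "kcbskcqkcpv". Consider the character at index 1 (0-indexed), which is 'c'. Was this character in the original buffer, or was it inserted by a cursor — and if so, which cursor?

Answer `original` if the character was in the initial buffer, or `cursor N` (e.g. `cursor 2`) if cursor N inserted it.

Answer: cursor 1

Derivation:
After op 1 (add_cursor(3)): buffer="bsaqxpv" (len 7), cursors c1@0 c3@3 c2@5, authorship .......
After op 2 (delete): buffer="bsqpv" (len 5), cursors c1@0 c3@2 c2@3, authorship .....
After op 3 (insert('k')): buffer="kbskqkpv" (len 8), cursors c1@1 c3@4 c2@6, authorship 1..3.2..
After op 4 (insert('c')): buffer="kcbskcqkcpv" (len 11), cursors c1@2 c3@6 c2@9, authorship 11..33.22..
Authorship (.=original, N=cursor N): 1 1 . . 3 3 . 2 2 . .
Index 1: author = 1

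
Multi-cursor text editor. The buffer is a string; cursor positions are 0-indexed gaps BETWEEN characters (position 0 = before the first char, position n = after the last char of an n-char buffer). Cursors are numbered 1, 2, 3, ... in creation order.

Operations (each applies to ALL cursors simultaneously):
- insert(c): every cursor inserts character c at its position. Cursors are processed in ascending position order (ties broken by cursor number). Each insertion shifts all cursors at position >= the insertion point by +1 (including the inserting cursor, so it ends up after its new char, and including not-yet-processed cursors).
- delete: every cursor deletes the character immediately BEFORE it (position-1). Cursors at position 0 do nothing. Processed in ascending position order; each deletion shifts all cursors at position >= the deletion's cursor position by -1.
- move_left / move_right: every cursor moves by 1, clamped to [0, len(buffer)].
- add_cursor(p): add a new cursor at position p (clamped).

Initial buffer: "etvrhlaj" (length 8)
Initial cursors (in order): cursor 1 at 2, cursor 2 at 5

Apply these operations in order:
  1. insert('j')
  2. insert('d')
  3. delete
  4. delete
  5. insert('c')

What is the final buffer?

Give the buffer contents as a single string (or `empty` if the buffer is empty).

Answer: etcvrhclaj

Derivation:
After op 1 (insert('j')): buffer="etjvrhjlaj" (len 10), cursors c1@3 c2@7, authorship ..1...2...
After op 2 (insert('d')): buffer="etjdvrhjdlaj" (len 12), cursors c1@4 c2@9, authorship ..11...22...
After op 3 (delete): buffer="etjvrhjlaj" (len 10), cursors c1@3 c2@7, authorship ..1...2...
After op 4 (delete): buffer="etvrhlaj" (len 8), cursors c1@2 c2@5, authorship ........
After op 5 (insert('c')): buffer="etcvrhclaj" (len 10), cursors c1@3 c2@7, authorship ..1...2...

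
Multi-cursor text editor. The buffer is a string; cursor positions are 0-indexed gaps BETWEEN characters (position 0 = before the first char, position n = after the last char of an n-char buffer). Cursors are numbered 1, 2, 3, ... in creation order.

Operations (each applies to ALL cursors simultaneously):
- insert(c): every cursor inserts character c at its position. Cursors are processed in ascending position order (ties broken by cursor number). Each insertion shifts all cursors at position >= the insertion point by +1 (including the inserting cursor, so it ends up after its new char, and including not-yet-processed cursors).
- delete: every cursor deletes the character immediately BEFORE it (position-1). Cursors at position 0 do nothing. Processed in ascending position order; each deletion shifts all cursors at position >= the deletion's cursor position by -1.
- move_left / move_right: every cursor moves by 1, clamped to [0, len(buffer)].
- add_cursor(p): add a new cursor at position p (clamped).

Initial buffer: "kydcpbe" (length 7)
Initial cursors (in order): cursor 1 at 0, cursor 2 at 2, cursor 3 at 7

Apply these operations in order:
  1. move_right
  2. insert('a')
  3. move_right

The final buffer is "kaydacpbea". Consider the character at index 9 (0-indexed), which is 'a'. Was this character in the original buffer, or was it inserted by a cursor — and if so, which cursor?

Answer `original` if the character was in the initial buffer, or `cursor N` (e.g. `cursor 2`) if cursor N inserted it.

Answer: cursor 3

Derivation:
After op 1 (move_right): buffer="kydcpbe" (len 7), cursors c1@1 c2@3 c3@7, authorship .......
After op 2 (insert('a')): buffer="kaydacpbea" (len 10), cursors c1@2 c2@5 c3@10, authorship .1..2....3
After op 3 (move_right): buffer="kaydacpbea" (len 10), cursors c1@3 c2@6 c3@10, authorship .1..2....3
Authorship (.=original, N=cursor N): . 1 . . 2 . . . . 3
Index 9: author = 3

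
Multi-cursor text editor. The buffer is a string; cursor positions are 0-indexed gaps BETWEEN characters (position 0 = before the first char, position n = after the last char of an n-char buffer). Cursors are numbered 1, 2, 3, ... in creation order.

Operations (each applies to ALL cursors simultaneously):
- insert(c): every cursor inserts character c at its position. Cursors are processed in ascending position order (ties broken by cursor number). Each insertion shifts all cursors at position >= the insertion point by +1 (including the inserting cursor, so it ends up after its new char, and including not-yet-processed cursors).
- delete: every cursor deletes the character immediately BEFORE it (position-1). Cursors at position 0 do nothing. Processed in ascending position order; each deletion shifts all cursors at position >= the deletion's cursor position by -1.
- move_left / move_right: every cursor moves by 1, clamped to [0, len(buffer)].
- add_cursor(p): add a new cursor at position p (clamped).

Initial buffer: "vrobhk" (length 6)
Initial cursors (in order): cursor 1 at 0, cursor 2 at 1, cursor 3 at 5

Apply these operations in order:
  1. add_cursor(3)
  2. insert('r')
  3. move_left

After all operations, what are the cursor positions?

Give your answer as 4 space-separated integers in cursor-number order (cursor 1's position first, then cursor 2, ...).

After op 1 (add_cursor(3)): buffer="vrobhk" (len 6), cursors c1@0 c2@1 c4@3 c3@5, authorship ......
After op 2 (insert('r')): buffer="rvrrorbhrk" (len 10), cursors c1@1 c2@3 c4@6 c3@9, authorship 1.2..4..3.
After op 3 (move_left): buffer="rvrrorbhrk" (len 10), cursors c1@0 c2@2 c4@5 c3@8, authorship 1.2..4..3.

Answer: 0 2 8 5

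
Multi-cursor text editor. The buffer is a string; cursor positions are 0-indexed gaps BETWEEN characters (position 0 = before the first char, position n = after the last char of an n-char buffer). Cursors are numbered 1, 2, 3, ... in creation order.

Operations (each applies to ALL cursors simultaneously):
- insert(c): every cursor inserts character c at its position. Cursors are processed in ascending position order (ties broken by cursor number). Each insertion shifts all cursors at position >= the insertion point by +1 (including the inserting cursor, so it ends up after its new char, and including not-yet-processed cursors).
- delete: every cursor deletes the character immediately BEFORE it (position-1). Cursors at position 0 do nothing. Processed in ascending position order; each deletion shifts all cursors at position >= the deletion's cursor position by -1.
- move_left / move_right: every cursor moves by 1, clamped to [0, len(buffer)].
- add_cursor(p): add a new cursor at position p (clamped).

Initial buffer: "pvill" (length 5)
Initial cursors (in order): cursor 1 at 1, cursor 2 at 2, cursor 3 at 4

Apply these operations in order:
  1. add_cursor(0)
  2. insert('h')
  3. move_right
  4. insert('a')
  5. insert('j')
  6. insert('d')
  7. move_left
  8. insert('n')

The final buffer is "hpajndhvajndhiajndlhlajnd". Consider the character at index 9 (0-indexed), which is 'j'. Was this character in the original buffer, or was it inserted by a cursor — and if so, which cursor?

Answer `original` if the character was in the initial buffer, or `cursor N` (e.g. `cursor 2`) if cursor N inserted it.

Answer: cursor 1

Derivation:
After op 1 (add_cursor(0)): buffer="pvill" (len 5), cursors c4@0 c1@1 c2@2 c3@4, authorship .....
After op 2 (insert('h')): buffer="hphvhilhl" (len 9), cursors c4@1 c1@3 c2@5 c3@8, authorship 4.1.2..3.
After op 3 (move_right): buffer="hphvhilhl" (len 9), cursors c4@2 c1@4 c2@6 c3@9, authorship 4.1.2..3.
After op 4 (insert('a')): buffer="hpahvahialhla" (len 13), cursors c4@3 c1@6 c2@9 c3@13, authorship 4.41.12.2.3.3
After op 5 (insert('j')): buffer="hpajhvajhiajlhlaj" (len 17), cursors c4@4 c1@8 c2@12 c3@17, authorship 4.441.112.22.3.33
After op 6 (insert('d')): buffer="hpajdhvajdhiajdlhlajd" (len 21), cursors c4@5 c1@10 c2@15 c3@21, authorship 4.4441.1112.222.3.333
After op 7 (move_left): buffer="hpajdhvajdhiajdlhlajd" (len 21), cursors c4@4 c1@9 c2@14 c3@20, authorship 4.4441.1112.222.3.333
After op 8 (insert('n')): buffer="hpajndhvajndhiajndlhlajnd" (len 25), cursors c4@5 c1@11 c2@17 c3@24, authorship 4.44441.11112.2222.3.3333
Authorship (.=original, N=cursor N): 4 . 4 4 4 4 1 . 1 1 1 1 2 . 2 2 2 2 . 3 . 3 3 3 3
Index 9: author = 1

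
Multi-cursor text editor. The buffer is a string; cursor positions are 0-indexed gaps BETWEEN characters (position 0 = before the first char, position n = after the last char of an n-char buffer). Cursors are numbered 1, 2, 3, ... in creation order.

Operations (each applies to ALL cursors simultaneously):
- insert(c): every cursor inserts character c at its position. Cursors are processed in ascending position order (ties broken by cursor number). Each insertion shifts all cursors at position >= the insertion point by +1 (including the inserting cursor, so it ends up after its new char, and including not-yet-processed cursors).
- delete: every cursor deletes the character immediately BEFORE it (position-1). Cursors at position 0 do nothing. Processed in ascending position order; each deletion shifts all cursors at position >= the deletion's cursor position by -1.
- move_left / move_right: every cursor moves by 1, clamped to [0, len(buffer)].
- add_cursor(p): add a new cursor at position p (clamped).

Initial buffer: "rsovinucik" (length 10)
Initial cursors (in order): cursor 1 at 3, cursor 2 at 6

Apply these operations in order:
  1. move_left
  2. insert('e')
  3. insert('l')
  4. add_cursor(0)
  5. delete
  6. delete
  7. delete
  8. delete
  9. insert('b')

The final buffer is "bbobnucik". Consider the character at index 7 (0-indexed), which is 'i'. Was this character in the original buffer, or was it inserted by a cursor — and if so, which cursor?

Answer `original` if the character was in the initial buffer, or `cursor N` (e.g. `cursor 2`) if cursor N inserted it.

After op 1 (move_left): buffer="rsovinucik" (len 10), cursors c1@2 c2@5, authorship ..........
After op 2 (insert('e')): buffer="rseovienucik" (len 12), cursors c1@3 c2@7, authorship ..1...2.....
After op 3 (insert('l')): buffer="rselovielnucik" (len 14), cursors c1@4 c2@9, authorship ..11...22.....
After op 4 (add_cursor(0)): buffer="rselovielnucik" (len 14), cursors c3@0 c1@4 c2@9, authorship ..11...22.....
After op 5 (delete): buffer="rseovienucik" (len 12), cursors c3@0 c1@3 c2@7, authorship ..1...2.....
After op 6 (delete): buffer="rsovinucik" (len 10), cursors c3@0 c1@2 c2@5, authorship ..........
After op 7 (delete): buffer="rovnucik" (len 8), cursors c3@0 c1@1 c2@3, authorship ........
After op 8 (delete): buffer="onucik" (len 6), cursors c1@0 c3@0 c2@1, authorship ......
After op 9 (insert('b')): buffer="bbobnucik" (len 9), cursors c1@2 c3@2 c2@4, authorship 13.2.....
Authorship (.=original, N=cursor N): 1 3 . 2 . . . . .
Index 7: author = original

Answer: original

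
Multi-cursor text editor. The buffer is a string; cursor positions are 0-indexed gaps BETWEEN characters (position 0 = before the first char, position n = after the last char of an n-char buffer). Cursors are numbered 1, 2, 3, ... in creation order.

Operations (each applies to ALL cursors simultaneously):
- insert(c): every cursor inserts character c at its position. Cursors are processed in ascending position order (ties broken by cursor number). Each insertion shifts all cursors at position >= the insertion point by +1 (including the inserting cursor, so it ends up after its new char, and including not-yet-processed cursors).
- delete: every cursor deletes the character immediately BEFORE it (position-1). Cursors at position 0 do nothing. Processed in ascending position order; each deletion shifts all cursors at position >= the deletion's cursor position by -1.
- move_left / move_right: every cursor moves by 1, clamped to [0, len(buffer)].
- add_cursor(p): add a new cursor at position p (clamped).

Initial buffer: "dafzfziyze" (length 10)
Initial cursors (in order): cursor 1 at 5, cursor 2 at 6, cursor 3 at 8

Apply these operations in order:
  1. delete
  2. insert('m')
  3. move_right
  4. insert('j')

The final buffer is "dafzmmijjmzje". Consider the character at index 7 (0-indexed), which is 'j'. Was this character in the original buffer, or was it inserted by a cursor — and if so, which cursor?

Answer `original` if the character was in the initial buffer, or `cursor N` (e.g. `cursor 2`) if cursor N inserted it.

Answer: cursor 1

Derivation:
After op 1 (delete): buffer="dafzize" (len 7), cursors c1@4 c2@4 c3@5, authorship .......
After op 2 (insert('m')): buffer="dafzmmimze" (len 10), cursors c1@6 c2@6 c3@8, authorship ....12.3..
After op 3 (move_right): buffer="dafzmmimze" (len 10), cursors c1@7 c2@7 c3@9, authorship ....12.3..
After op 4 (insert('j')): buffer="dafzmmijjmzje" (len 13), cursors c1@9 c2@9 c3@12, authorship ....12.123.3.
Authorship (.=original, N=cursor N): . . . . 1 2 . 1 2 3 . 3 .
Index 7: author = 1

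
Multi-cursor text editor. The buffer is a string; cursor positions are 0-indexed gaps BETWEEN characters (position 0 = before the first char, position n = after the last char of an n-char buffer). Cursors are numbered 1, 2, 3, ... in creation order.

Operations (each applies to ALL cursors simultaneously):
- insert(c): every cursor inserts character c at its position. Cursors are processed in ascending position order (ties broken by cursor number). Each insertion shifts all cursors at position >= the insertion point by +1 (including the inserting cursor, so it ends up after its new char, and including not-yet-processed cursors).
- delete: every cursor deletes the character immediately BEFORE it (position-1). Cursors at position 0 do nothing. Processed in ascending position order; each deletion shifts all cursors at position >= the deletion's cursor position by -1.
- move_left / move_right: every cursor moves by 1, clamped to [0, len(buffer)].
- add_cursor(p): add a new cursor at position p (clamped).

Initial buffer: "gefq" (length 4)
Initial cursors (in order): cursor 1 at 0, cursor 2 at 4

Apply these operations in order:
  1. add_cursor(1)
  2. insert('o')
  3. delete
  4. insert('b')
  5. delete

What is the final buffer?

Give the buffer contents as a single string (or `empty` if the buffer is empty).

After op 1 (add_cursor(1)): buffer="gefq" (len 4), cursors c1@0 c3@1 c2@4, authorship ....
After op 2 (insert('o')): buffer="ogoefqo" (len 7), cursors c1@1 c3@3 c2@7, authorship 1.3...2
After op 3 (delete): buffer="gefq" (len 4), cursors c1@0 c3@1 c2@4, authorship ....
After op 4 (insert('b')): buffer="bgbefqb" (len 7), cursors c1@1 c3@3 c2@7, authorship 1.3...2
After op 5 (delete): buffer="gefq" (len 4), cursors c1@0 c3@1 c2@4, authorship ....

Answer: gefq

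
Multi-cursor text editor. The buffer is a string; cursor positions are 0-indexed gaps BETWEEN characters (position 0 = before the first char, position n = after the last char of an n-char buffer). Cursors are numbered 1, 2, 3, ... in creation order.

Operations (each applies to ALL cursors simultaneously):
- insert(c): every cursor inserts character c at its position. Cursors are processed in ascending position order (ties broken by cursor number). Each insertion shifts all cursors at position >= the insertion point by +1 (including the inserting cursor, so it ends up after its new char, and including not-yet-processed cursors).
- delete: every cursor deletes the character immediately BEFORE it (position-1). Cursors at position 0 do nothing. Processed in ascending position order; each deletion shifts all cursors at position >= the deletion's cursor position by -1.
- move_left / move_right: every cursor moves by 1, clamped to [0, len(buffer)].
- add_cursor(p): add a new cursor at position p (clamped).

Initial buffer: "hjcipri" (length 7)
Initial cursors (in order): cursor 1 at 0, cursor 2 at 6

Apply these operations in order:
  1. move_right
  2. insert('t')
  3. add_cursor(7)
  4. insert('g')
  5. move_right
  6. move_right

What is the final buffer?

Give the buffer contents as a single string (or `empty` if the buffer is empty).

Answer: htgjciprgitg

Derivation:
After op 1 (move_right): buffer="hjcipri" (len 7), cursors c1@1 c2@7, authorship .......
After op 2 (insert('t')): buffer="htjciprit" (len 9), cursors c1@2 c2@9, authorship .1......2
After op 3 (add_cursor(7)): buffer="htjciprit" (len 9), cursors c1@2 c3@7 c2@9, authorship .1......2
After op 4 (insert('g')): buffer="htgjciprgitg" (len 12), cursors c1@3 c3@9 c2@12, authorship .11.....3.22
After op 5 (move_right): buffer="htgjciprgitg" (len 12), cursors c1@4 c3@10 c2@12, authorship .11.....3.22
After op 6 (move_right): buffer="htgjciprgitg" (len 12), cursors c1@5 c3@11 c2@12, authorship .11.....3.22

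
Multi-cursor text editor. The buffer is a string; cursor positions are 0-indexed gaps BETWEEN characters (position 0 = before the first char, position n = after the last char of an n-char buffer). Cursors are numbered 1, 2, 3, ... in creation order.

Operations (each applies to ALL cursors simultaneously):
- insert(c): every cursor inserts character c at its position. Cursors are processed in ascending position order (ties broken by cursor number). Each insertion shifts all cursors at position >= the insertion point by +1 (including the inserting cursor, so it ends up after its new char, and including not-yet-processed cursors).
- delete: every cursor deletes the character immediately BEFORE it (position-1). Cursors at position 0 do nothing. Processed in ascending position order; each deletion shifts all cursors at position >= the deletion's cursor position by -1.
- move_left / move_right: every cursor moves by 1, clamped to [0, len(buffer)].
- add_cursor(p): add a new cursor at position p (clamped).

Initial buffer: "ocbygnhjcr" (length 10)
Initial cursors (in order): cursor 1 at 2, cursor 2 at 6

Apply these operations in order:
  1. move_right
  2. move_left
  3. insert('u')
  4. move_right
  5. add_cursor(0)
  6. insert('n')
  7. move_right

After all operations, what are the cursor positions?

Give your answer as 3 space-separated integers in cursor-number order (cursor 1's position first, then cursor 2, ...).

After op 1 (move_right): buffer="ocbygnhjcr" (len 10), cursors c1@3 c2@7, authorship ..........
After op 2 (move_left): buffer="ocbygnhjcr" (len 10), cursors c1@2 c2@6, authorship ..........
After op 3 (insert('u')): buffer="ocubygnuhjcr" (len 12), cursors c1@3 c2@8, authorship ..1....2....
After op 4 (move_right): buffer="ocubygnuhjcr" (len 12), cursors c1@4 c2@9, authorship ..1....2....
After op 5 (add_cursor(0)): buffer="ocubygnuhjcr" (len 12), cursors c3@0 c1@4 c2@9, authorship ..1....2....
After op 6 (insert('n')): buffer="nocubnygnuhnjcr" (len 15), cursors c3@1 c1@6 c2@12, authorship 3..1.1...2.2...
After op 7 (move_right): buffer="nocubnygnuhnjcr" (len 15), cursors c3@2 c1@7 c2@13, authorship 3..1.1...2.2...

Answer: 7 13 2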